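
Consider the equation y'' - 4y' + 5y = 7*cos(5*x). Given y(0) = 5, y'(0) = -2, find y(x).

y = -7*cos(5*x)/40 - 7*sin(5*x)/40 - 459*exp(2*x)*sin(x)/40 + 207*cos(x)*exp(2*x)/40

Characteristic equation r² - 4r + 5 = 0 has discriminant (-4)² - 4·(5) = -4 < 0, so r = 2 ± i.
Hence y_h = C1*cos(x)*exp(2*x) + C2*exp(2*x)*sin(x).
Try y_p = A*cos(5*x) + B*sin(5*x). Substituting and equating the coefficients of cos(5x) and sin(5x) gives A = -7/40, B = -7/40, so y_p = -7*cos(5*x)/40 - 7*sin(5*x)/40.
General solution: y = -7*cos(5*x)/40 - 7*sin(5*x)/40 + C1*cos(x)*exp(2*x) + C2*exp(2*x)*sin(x).
Apply the initial conditions: y(0) = -7/40 + C1 = 5 and y'(0) = -7/8 + C2 + 2*C1 = -2. Solving gives C1 = 207/40, C2 = -459/40.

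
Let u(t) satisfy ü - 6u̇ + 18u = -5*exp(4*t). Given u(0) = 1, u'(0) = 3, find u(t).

Characteristic equation r² - 6r + 18 = 0 has discriminant (-6)² - 4·(18) = -36 < 0, so r = 3 ± 3i.
Hence u_h = C1*cos(3*t)*exp(3*t) + C2*exp(3*t)*sin(3*t).
Try u_p = A*exp(4*t). Substituting into the equation and dividing by exp(4*t) gives A = -1/2, so u_p = -exp(4*t)/2.
General solution: u = -exp(4*t)/2 + C1*cos(3*t)*exp(3*t) + C2*exp(3*t)*sin(3*t).
Apply the initial conditions: u(0) = -1/2 + C1 = 1 and u'(0) = -2 + 3*C1 + 3*C2 = 3. Solving gives C1 = 3/2, C2 = 1/6.

u = -exp(4*t)/2 + exp(3*t)*sin(3*t)/6 + 3*cos(3*t)*exp(3*t)/2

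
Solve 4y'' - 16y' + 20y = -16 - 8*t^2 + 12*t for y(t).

Divide through by 4: y'' - 4y' + 5y = -4 - 2*t^2 + 3*t.
Characteristic equation r² - 4r + 5 = 0 has discriminant (-4)² - 4·(5) = -4 < 0, so r = 2 ± i.
Hence y_h = C1*cos(t)*exp(2*t) + C2*exp(2*t)*sin(t).
For the particular solution try y_p = A0 + A1*t + A2*t^2. Substituting and matching coefficients of each power of t gives A0 = -84/125, A1 = -1/25, A2 = -2/5, so y_p = -84/125 - 2*t^2/5 - t/25.

y = -84/125 - 2*t**2/5 - t/25 + C1*cos(t)*exp(2*t) + C2*exp(2*t)*sin(t)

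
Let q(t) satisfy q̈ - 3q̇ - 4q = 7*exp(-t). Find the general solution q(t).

Characteristic equation r² - 3r - 4 = 0 factors as (r + 1)(r - 4) = 0, so r = -1, 4.
Hence q_h = C1*exp(-t) + C2*exp(4*t).
Since exp(-t) solves the homogeneous equation (r = -1 is a root of multiplicity 1), multiply the trial by t. Try q_p = A*t*exp(-t). Substituting into the equation and dividing by exp(-t) gives A = -7/5, so q_p = -7*t*exp(-t)/5.

q = C1*exp(-t) + C2*exp(4*t) - 7*t*exp(-t)/5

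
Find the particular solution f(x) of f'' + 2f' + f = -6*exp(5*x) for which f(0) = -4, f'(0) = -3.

f = -23*exp(-x)/6 - exp(5*x)/6 - 6*x*exp(-x)

Characteristic equation r² + 2r + 1 = 0 has discriminant (2)² - 4·(1) = 0, so r = -1 is a repeated root.
Hence f_h = (C1 + C2*x)*exp(-x).
Try f_p = A*exp(5*x). Substituting into the equation and dividing by exp(5*x) gives A = -1/6, so f_p = -exp(5*x)/6.
General solution: f = -exp(5*x)/6 + C1*exp(-x) + C2*x*exp(-x).
Apply the initial conditions: f(0) = -1/6 + C1 = -4 and f'(0) = -5/6 + C2 - C1 = -3. Solving gives C1 = -23/6, C2 = -6.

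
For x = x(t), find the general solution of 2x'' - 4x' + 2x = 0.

Divide through by 2: x'' - 2x' + x = 0.
Characteristic equation r² - 2r + 1 = 0 has discriminant (-2)² - 4·(1) = 0, so r = 1 is a repeated root.
Hence x_h = (C1 + C2*t)*exp(t).

x = C1*exp(t) + C2*t*exp(t)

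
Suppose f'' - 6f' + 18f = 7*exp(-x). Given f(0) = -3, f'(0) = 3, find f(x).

Characteristic equation r² - 6r + 18 = 0 has discriminant (-6)² - 4·(18) = -36 < 0, so r = 3 ± 3i.
Hence f_h = C1*cos(3*x)*exp(3*x) + C2*exp(3*x)*sin(3*x).
Try f_p = A*exp(-x). Substituting into the equation and dividing by exp(-x) gives A = 7/25, so f_p = 7*exp(-x)/25.
General solution: f = 7*exp(-x)/25 + C1*cos(3*x)*exp(3*x) + C2*exp(3*x)*sin(3*x).
Apply the initial conditions: f(0) = 7/25 + C1 = -3 and f'(0) = -7/25 + 3*C1 + 3*C2 = 3. Solving gives C1 = -82/25, C2 = 328/75.

f = 7*exp(-x)/25 - 82*cos(3*x)*exp(3*x)/25 + 328*exp(3*x)*sin(3*x)/75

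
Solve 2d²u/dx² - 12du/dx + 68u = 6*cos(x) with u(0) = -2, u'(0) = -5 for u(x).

u = -2*sin(x)/125 + 11*cos(x)/125 - 261*cos(5*x)*exp(3*x)/125 + 32*exp(3*x)*sin(5*x)/125

Divide through by 2: u'' - 6u' + 34u = 3*cos(x).
Characteristic equation r² - 6r + 34 = 0 has discriminant (-6)² - 4·(34) = -100 < 0, so r = 3 ± 5i.
Hence u_h = C1*cos(5*x)*exp(3*x) + C2*exp(3*x)*sin(5*x).
Try u_p = A*cos(x) + B*sin(x). Substituting and equating the coefficients of cos(x) and sin(x) gives A = 11/125, B = -2/125, so u_p = -2*sin(x)/125 + 11*cos(x)/125.
General solution: u = -2*sin(x)/125 + 11*cos(x)/125 + C1*cos(5*x)*exp(3*x) + C2*exp(3*x)*sin(5*x).
Apply the initial conditions: u(0) = 11/125 + C1 = -2 and u'(0) = -2/125 + 3*C1 + 5*C2 = -5. Solving gives C1 = -261/125, C2 = 32/125.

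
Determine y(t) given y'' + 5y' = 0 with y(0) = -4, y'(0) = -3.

Characteristic equation r² + 5r = 0 factors as (r + 5)r = 0, so r = -5, 0.
Hence y_h = C1*exp(-5*t) + C2.
Apply the initial conditions: y(0) = C1 + C2 = -4 and y'(0) = -5*C1 = -3. Solving gives C1 = 3/5, C2 = -23/5.

y = -23/5 + 3*exp(-5*t)/5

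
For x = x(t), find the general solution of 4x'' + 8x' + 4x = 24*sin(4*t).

x = -90*sin(4*t)/289 - 48*cos(4*t)/289 + C1*exp(-t) + C2*t*exp(-t)

Divide through by 4: x'' + 2x' + x = 6*sin(4*t).
Characteristic equation r² + 2r + 1 = 0 has discriminant (2)² - 4·(1) = 0, so r = -1 is a repeated root.
Hence x_h = (C1 + C2*t)*exp(-t).
Try x_p = A*cos(4*t) + B*sin(4*t). Substituting and equating the coefficients of cos(4t) and sin(4t) gives A = -48/289, B = -90/289, so x_p = -90*sin(4*t)/289 - 48*cos(4*t)/289.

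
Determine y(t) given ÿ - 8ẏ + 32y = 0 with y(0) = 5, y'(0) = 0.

y = -5*exp(4*t)*sin(4*t) + 5*cos(4*t)*exp(4*t)

Characteristic equation r² - 8r + 32 = 0 has discriminant (-8)² - 4·(32) = -64 < 0, so r = 4 ± 4i.
Hence y_h = C1*cos(4*t)*exp(4*t) + C2*exp(4*t)*sin(4*t).
Apply the initial conditions: y(0) = C1 = 5 and y'(0) = 4*C1 + 4*C2 = 0. Solving gives C1 = 5, C2 = -5.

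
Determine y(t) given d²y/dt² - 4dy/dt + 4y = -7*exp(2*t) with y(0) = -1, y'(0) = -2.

Characteristic equation r² - 4r + 4 = 0 has discriminant (-4)² - 4·(4) = 0, so r = 2 is a repeated root.
Hence y_h = (C1 + C2*t)*exp(2*t).
Since exp(2*t) solves the homogeneous equation (r = 2 is a root of multiplicity 2), multiply the trial by t^2. Try y_p = A*t^2*exp(2*t). Substituting into the equation and dividing by exp(2*t) gives A = -7/2, so y_p = -7*t^2*exp(2*t)/2.
General solution: y = C1*exp(2*t) - 7*t^2*exp(2*t)/2 + C2*t*exp(2*t).
Apply the initial conditions: y(0) = C1 = -1 and y'(0) = C2 + 2*C1 = -2. Solving gives C1 = -1, C2 = 0.

y = -exp(2*t) - 7*t**2*exp(2*t)/2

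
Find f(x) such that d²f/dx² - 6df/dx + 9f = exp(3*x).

Characteristic equation r² - 6r + 9 = 0 has discriminant (-6)² - 4·(9) = 0, so r = 3 is a repeated root.
Hence f_h = (C1 + C2*x)*exp(3*x).
Since exp(3*x) solves the homogeneous equation (r = 3 is a root of multiplicity 2), multiply the trial by x^2. Try f_p = A*x^2*exp(3*x). Substituting into the equation and dividing by exp(3*x) gives A = 1/2, so f_p = x^2*exp(3*x)/2.

f = C1*exp(3*x) + x**2*exp(3*x)/2 + C2*x*exp(3*x)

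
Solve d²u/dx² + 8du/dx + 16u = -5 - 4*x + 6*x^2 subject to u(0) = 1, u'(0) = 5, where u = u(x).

Characteristic equation r² + 8r + 16 = 0 has discriminant (8)² - 4·(16) = 0, so r = -4 is a repeated root.
Hence u_h = (C1 + C2*x)*exp(-4*x).
For the particular solution try u_p = A0 + A1*x + A2*x^2. Substituting and matching coefficients of each power of x gives A0 = -3/64, A1 = -5/8, A2 = 3/8, so u_p = -3/64 - 5*x/8 + 3*x^2/8.
General solution: u = -3/64 - 5*x/8 + 3*x^2/8 + C1*exp(-4*x) + C2*x*exp(-4*x).
Apply the initial conditions: u(0) = -3/64 + C1 = 1 and u'(0) = -5/8 + C2 - 4*C1 = 5. Solving gives C1 = 67/64, C2 = 157/16.

u = -3/64 - 5*x/8 + 3*x**2/8 + 67*exp(-4*x)/64 + 157*x*exp(-4*x)/16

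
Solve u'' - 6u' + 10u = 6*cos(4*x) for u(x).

Characteristic equation r² - 6r + 10 = 0 has discriminant (-6)² - 4·(10) = -4 < 0, so r = 3 ± i.
Hence u_h = C1*cos(x)*exp(3*x) + C2*exp(3*x)*sin(x).
Try u_p = A*cos(4*x) + B*sin(4*x). Substituting and equating the coefficients of cos(4x) and sin(4x) gives A = -1/17, B = -4/17, so u_p = -4*sin(4*x)/17 - cos(4*x)/17.

u = -4*sin(4*x)/17 - cos(4*x)/17 + C1*cos(x)*exp(3*x) + C2*exp(3*x)*sin(x)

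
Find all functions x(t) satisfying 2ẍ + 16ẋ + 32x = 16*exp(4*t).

Divide through by 2: x'' + 8x' + 16x = 8*exp(4*t).
Characteristic equation r² + 8r + 16 = 0 has discriminant (8)² - 4·(16) = 0, so r = -4 is a repeated root.
Hence x_h = (C1 + C2*t)*exp(-4*t).
Try x_p = A*exp(4*t). Substituting into the equation and dividing by exp(4*t) gives A = 1/8, so x_p = exp(4*t)/8.

x = exp(4*t)/8 + C1*exp(-4*t) + C2*t*exp(-4*t)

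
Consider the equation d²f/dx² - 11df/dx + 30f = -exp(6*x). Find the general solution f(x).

Characteristic equation r² - 11r + 30 = 0 factors as (r - 6)(r - 5) = 0, so r = 6, 5.
Hence f_h = C1*exp(6*x) + C2*exp(5*x).
Since exp(6*x) solves the homogeneous equation (r = 6 is a root of multiplicity 1), multiply the trial by x. Try f_p = A*x*exp(6*x). Substituting into the equation and dividing by exp(6*x) gives A = -1, so f_p = -x*exp(6*x).

f = C1*exp(6*x) + C2*exp(5*x) - x*exp(6*x)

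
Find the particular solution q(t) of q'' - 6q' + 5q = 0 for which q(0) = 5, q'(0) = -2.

q = -7*exp(5*t)/4 + 27*exp(t)/4

Characteristic equation r² - 6r + 5 = 0 factors as (r - 1)(r - 5) = 0, so r = 1, 5.
Hence q_h = C1*exp(t) + C2*exp(5*t).
Apply the initial conditions: q(0) = C1 + C2 = 5 and q'(0) = C1 + 5*C2 = -2. Solving gives C1 = 27/4, C2 = -7/4.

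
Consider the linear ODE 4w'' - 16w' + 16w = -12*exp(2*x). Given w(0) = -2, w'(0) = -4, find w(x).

Divide through by 4: w'' - 4w' + 4w = -3*exp(2*x).
Characteristic equation r² - 4r + 4 = 0 has discriminant (-4)² - 4·(4) = 0, so r = 2 is a repeated root.
Hence w_h = (C1 + C2*x)*exp(2*x).
Since exp(2*x) solves the homogeneous equation (r = 2 is a root of multiplicity 2), multiply the trial by x^2. Try w_p = A*x^2*exp(2*x). Substituting into the equation and dividing by exp(2*x) gives A = -3/2, so w_p = -3*x^2*exp(2*x)/2.
General solution: w = C1*exp(2*x) - 3*x^2*exp(2*x)/2 + C2*x*exp(2*x).
Apply the initial conditions: w(0) = C1 = -2 and w'(0) = C2 + 2*C1 = -4. Solving gives C1 = -2, C2 = 0.

w = -2*exp(2*x) - 3*x**2*exp(2*x)/2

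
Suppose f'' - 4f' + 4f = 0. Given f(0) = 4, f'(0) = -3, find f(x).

Characteristic equation r² - 4r + 4 = 0 has discriminant (-4)² - 4·(4) = 0, so r = 2 is a repeated root.
Hence f_h = (C1 + C2*x)*exp(2*x).
Apply the initial conditions: f(0) = C1 = 4 and f'(0) = C2 + 2*C1 = -3. Solving gives C1 = 4, C2 = -11.

f = 4*exp(2*x) - 11*x*exp(2*x)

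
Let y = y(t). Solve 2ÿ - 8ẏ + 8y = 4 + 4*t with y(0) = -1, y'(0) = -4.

y = 1 + t/2 - 2*exp(2*t) - t*exp(2*t)/2

Divide through by 2: y'' - 4y' + 4y = 2 + 2*t.
Characteristic equation r² - 4r + 4 = 0 has discriminant (-4)² - 4·(4) = 0, so r = 2 is a repeated root.
Hence y_h = (C1 + C2*t)*exp(2*t).
For the particular solution try y_p = A0 + A1*t. Substituting and matching coefficients of each power of t gives A0 = 1, A1 = 1/2, so y_p = 1 + t/2.
General solution: y = 1 + t/2 + C1*exp(2*t) + C2*t*exp(2*t).
Apply the initial conditions: y(0) = 1 + C1 = -1 and y'(0) = 1/2 + C2 + 2*C1 = -4. Solving gives C1 = -2, C2 = -1/2.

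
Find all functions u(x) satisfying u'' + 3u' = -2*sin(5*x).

u = C2 + sin(5*x)/17 + 3*cos(5*x)/85 + C1*exp(-3*x)

Characteristic equation r² + 3r = 0 factors as (r + 3)r = 0, so r = -3, 0.
Hence u_h = C1*exp(-3*x) + C2.
Try u_p = A*cos(5*x) + B*sin(5*x). Substituting and equating the coefficients of cos(5x) and sin(5x) gives A = 3/85, B = 1/17, so u_p = sin(5*x)/17 + 3*cos(5*x)/85.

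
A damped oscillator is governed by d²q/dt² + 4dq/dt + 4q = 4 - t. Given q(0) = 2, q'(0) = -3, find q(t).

Characteristic equation r² + 4r + 4 = 0 has discriminant (4)² - 4·(4) = 0, so r = -2 is a repeated root.
Hence q_h = (C1 + C2*t)*exp(-2*t).
For the particular solution try q_p = A0 + A1*t. Substituting and matching coefficients of each power of t gives A0 = 5/4, A1 = -1/4, so q_p = 5/4 - t/4.
General solution: q = 5/4 - t/4 + C1*exp(-2*t) + C2*t*exp(-2*t).
Apply the initial conditions: q(0) = 5/4 + C1 = 2 and q'(0) = -1/4 + C2 - 2*C1 = -3. Solving gives C1 = 3/4, C2 = -5/4.

q = 5/4 - t/4 + 3*exp(-2*t)/4 - 5*t*exp(-2*t)/4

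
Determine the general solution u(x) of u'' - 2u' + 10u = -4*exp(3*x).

u = -4*exp(3*x)/13 + C1*cos(3*x)*exp(x) + C2*exp(x)*sin(3*x)

Characteristic equation r² - 2r + 10 = 0 has discriminant (-2)² - 4·(10) = -36 < 0, so r = 1 ± 3i.
Hence u_h = C1*cos(3*x)*exp(x) + C2*exp(x)*sin(3*x).
Try u_p = A*exp(3*x). Substituting into the equation and dividing by exp(3*x) gives A = -4/13, so u_p = -4*exp(3*x)/13.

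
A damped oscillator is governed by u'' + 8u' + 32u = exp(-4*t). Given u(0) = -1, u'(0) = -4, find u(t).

u = exp(-4*t)/16 - 2*exp(-4*t)*sin(4*t) - 17*cos(4*t)*exp(-4*t)/16

Characteristic equation r² + 8r + 32 = 0 has discriminant (8)² - 4·(32) = -64 < 0, so r = -4 ± 4i.
Hence u_h = C1*cos(4*t)*exp(-4*t) + C2*exp(-4*t)*sin(4*t).
Try u_p = A*exp(-4*t). Substituting into the equation and dividing by exp(-4*t) gives A = 1/16, so u_p = exp(-4*t)/16.
General solution: u = exp(-4*t)/16 + C1*cos(4*t)*exp(-4*t) + C2*exp(-4*t)*sin(4*t).
Apply the initial conditions: u(0) = 1/16 + C1 = -1 and u'(0) = -1/4 - 4*C1 + 4*C2 = -4. Solving gives C1 = -17/16, C2 = -2.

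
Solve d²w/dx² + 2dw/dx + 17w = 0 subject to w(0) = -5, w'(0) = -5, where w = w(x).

Characteristic equation r² + 2r + 17 = 0 has discriminant (2)² - 4·(17) = -64 < 0, so r = -1 ± 4i.
Hence w_h = C1*cos(4*x)*exp(-x) + C2*exp(-x)*sin(4*x).
Apply the initial conditions: w(0) = C1 = -5 and w'(0) = -C1 + 4*C2 = -5. Solving gives C1 = -5, C2 = -5/2.

w = -5*cos(4*x)*exp(-x) - 5*exp(-x)*sin(4*x)/2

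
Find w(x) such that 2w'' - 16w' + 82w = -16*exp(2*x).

w = -8*exp(2*x)/29 + C1*cos(5*x)*exp(4*x) + C2*exp(4*x)*sin(5*x)

Divide through by 2: w'' - 8w' + 41w = -8*exp(2*x).
Characteristic equation r² - 8r + 41 = 0 has discriminant (-8)² - 4·(41) = -100 < 0, so r = 4 ± 5i.
Hence w_h = C1*cos(5*x)*exp(4*x) + C2*exp(4*x)*sin(5*x).
Try w_p = A*exp(2*x). Substituting into the equation and dividing by exp(2*x) gives A = -8/29, so w_p = -8*exp(2*x)/29.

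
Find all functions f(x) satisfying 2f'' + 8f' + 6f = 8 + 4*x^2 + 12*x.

f = 16/27 + 2*x**2/3 + 2*x/9 + C1*exp(-x) + C2*exp(-3*x)

Divide through by 2: f'' + 4f' + 3f = 4 + 2*x^2 + 6*x.
Characteristic equation r² + 4r + 3 = 0 factors as (r + 1)(r + 3) = 0, so r = -1, -3.
Hence f_h = C1*exp(-x) + C2*exp(-3*x).
For the particular solution try f_p = A0 + A1*x + A2*x^2. Substituting and matching coefficients of each power of x gives A0 = 16/27, A1 = 2/9, A2 = 2/3, so f_p = 16/27 + 2*x^2/3 + 2*x/9.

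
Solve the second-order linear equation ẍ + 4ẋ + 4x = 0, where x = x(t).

Characteristic equation r² + 4r + 4 = 0 has discriminant (4)² - 4·(4) = 0, so r = -2 is a repeated root.
Hence x_h = (C1 + C2*t)*exp(-2*t).

x = C1*exp(-2*t) + C2*t*exp(-2*t)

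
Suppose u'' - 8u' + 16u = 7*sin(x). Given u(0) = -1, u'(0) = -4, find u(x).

Characteristic equation r² - 8r + 16 = 0 has discriminant (-8)² - 4·(16) = 0, so r = 4 is a repeated root.
Hence u_h = (C1 + C2*x)*exp(4*x).
Try u_p = A*cos(x) + B*sin(x). Substituting and equating the coefficients of cos(x) and sin(x) gives A = 56/289, B = 105/289, so u_p = 56*cos(x)/289 + 105*sin(x)/289.
General solution: u = 56*cos(x)/289 + 105*sin(x)/289 + C1*exp(4*x) + C2*x*exp(4*x).
Apply the initial conditions: u(0) = 56/289 + C1 = -1 and u'(0) = 105/289 + C2 + 4*C1 = -4. Solving gives C1 = -345/289, C2 = 7/17.

u = -345*exp(4*x)/289 + 56*cos(x)/289 + 105*sin(x)/289 + 7*x*exp(4*x)/17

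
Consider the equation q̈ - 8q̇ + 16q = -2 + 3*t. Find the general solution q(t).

Characteristic equation r² - 8r + 16 = 0 has discriminant (-8)² - 4·(16) = 0, so r = 4 is a repeated root.
Hence q_h = (C1 + C2*t)*exp(4*t).
For the particular solution try q_p = A0 + A1*t. Substituting and matching coefficients of each power of t gives A0 = -1/32, A1 = 3/16, so q_p = -1/32 + 3*t/16.

q = -1/32 + 3*t/16 + C1*exp(4*t) + C2*t*exp(4*t)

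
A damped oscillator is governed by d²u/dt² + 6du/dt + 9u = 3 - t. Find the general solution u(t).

Characteristic equation r² + 6r + 9 = 0 has discriminant (6)² - 4·(9) = 0, so r = -3 is a repeated root.
Hence u_h = (C1 + C2*t)*exp(-3*t).
For the particular solution try u_p = A0 + A1*t. Substituting and matching coefficients of each power of t gives A0 = 11/27, A1 = -1/9, so u_p = 11/27 - t/9.

u = 11/27 - t/9 + C1*exp(-3*t) + C2*t*exp(-3*t)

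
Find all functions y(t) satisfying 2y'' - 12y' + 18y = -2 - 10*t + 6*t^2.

y = -7/27 - t/9 + t**2/3 + C1*exp(3*t) + C2*t*exp(3*t)

Divide through by 2: y'' - 6y' + 9y = -1 - 5*t + 3*t^2.
Characteristic equation r² - 6r + 9 = 0 has discriminant (-6)² - 4·(9) = 0, so r = 3 is a repeated root.
Hence y_h = (C1 + C2*t)*exp(3*t).
For the particular solution try y_p = A0 + A1*t + A2*t^2. Substituting and matching coefficients of each power of t gives A0 = -7/27, A1 = -1/9, A2 = 1/3, so y_p = -7/27 - t/9 + t^2/3.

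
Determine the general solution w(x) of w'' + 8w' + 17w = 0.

Characteristic equation r² + 8r + 17 = 0 has discriminant (8)² - 4·(17) = -4 < 0, so r = -4 ± i.
Hence w_h = C1*cos(x)*exp(-4*x) + C2*exp(-4*x)*sin(x).

w = C1*cos(x)*exp(-4*x) + C2*exp(-4*x)*sin(x)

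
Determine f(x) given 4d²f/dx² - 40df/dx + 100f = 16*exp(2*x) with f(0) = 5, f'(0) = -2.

Divide through by 4: f'' - 10f' + 25f = 4*exp(2*x).
Characteristic equation r² - 10r + 25 = 0 has discriminant (-10)² - 4·(25) = 0, so r = 5 is a repeated root.
Hence f_h = (C1 + C2*x)*exp(5*x).
Try f_p = A*exp(2*x). Substituting into the equation and dividing by exp(2*x) gives A = 4/9, so f_p = 4*exp(2*x)/9.
General solution: f = 4*exp(2*x)/9 + C1*exp(5*x) + C2*x*exp(5*x).
Apply the initial conditions: f(0) = 4/9 + C1 = 5 and f'(0) = 8/9 + C2 + 5*C1 = -2. Solving gives C1 = 41/9, C2 = -77/3.

f = 4*exp(2*x)/9 + 41*exp(5*x)/9 - 77*x*exp(5*x)/3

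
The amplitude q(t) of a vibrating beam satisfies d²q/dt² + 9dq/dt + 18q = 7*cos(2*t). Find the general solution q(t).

Characteristic equation r² + 9r + 18 = 0 factors as (r + 3)(r + 6) = 0, so r = -3, -6.
Hence q_h = C1*exp(-3*t) + C2*exp(-6*t).
Try q_p = A*cos(2*t) + B*sin(2*t). Substituting and equating the coefficients of cos(2t) and sin(2t) gives A = 49/260, B = 63/260, so q_p = 49*cos(2*t)/260 + 63*sin(2*t)/260.

q = 49*cos(2*t)/260 + 63*sin(2*t)/260 + C1*exp(-3*t) + C2*exp(-6*t)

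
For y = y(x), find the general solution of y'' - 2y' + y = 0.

Characteristic equation r² - 2r + 1 = 0 has discriminant (-2)² - 4·(1) = 0, so r = 1 is a repeated root.
Hence y_h = (C1 + C2*x)*exp(x).

y = C1*exp(x) + C2*x*exp(x)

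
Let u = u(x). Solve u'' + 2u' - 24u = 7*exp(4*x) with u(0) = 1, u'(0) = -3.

Characteristic equation r² + 2r - 24 = 0 factors as (r - 4)(r + 6) = 0, so r = 4, -6.
Hence u_h = C1*exp(4*x) + C2*exp(-6*x).
Since exp(4*x) solves the homogeneous equation (r = 4 is a root of multiplicity 1), multiply the trial by x. Try u_p = A*x*exp(4*x). Substituting into the equation and dividing by exp(4*x) gives A = 7/10, so u_p = 7*x*exp(4*x)/10.
General solution: u = C1*exp(4*x) + C2*exp(-6*x) + 7*x*exp(4*x)/10.
Apply the initial conditions: u(0) = C1 + C2 = 1 and u'(0) = 7/10 - 6*C2 + 4*C1 = -3. Solving gives C1 = 23/100, C2 = 77/100.

u = 23*exp(4*x)/100 + 77*exp(-6*x)/100 + 7*x*exp(4*x)/10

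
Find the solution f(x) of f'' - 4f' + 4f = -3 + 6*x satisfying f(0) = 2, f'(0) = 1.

f = 3/4 + 3*x/2 + 5*exp(2*x)/4 - 3*x*exp(2*x)

Characteristic equation r² - 4r + 4 = 0 has discriminant (-4)² - 4·(4) = 0, so r = 2 is a repeated root.
Hence f_h = (C1 + C2*x)*exp(2*x).
For the particular solution try f_p = A0 + A1*x. Substituting and matching coefficients of each power of x gives A0 = 3/4, A1 = 3/2, so f_p = 3/4 + 3*x/2.
General solution: f = 3/4 + 3*x/2 + C1*exp(2*x) + C2*x*exp(2*x).
Apply the initial conditions: f(0) = 3/4 + C1 = 2 and f'(0) = 3/2 + C2 + 2*C1 = 1. Solving gives C1 = 5/4, C2 = -3.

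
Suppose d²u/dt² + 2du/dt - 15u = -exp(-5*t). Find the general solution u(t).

Characteristic equation r² + 2r - 15 = 0 factors as (r + 5)(r - 3) = 0, so r = -5, 3.
Hence u_h = C1*exp(-5*t) + C2*exp(3*t).
Since exp(-5*t) solves the homogeneous equation (r = -5 is a root of multiplicity 1), multiply the trial by t. Try u_p = A*t*exp(-5*t). Substituting into the equation and dividing by exp(-5*t) gives A = 1/8, so u_p = t*exp(-5*t)/8.

u = C1*exp(-5*t) + C2*exp(3*t) + t*exp(-5*t)/8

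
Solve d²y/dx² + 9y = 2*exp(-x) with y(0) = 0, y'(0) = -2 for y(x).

Characteristic equation r² + 9 = 0 has discriminant (0)² - 4·(9) = -36 < 0, so r = ± 3i.
Hence y_h = C1*cos(3*x) + C2*sin(3*x).
Try y_p = A*exp(-x). Substituting into the equation and dividing by exp(-x) gives A = 1/5, so y_p = exp(-x)/5.
General solution: y = exp(-x)/5 + C1*cos(3*x) + C2*sin(3*x).
Apply the initial conditions: y(0) = 1/5 + C1 = 0 and y'(0) = -1/5 + 3*C2 = -2. Solving gives C1 = -1/5, C2 = -3/5.

y = -3*sin(3*x)/5 - cos(3*x)/5 + exp(-x)/5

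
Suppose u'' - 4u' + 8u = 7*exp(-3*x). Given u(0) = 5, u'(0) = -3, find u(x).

u = 7*exp(-3*x)/29 - 171*exp(2*x)*sin(2*x)/29 + 138*cos(2*x)*exp(2*x)/29

Characteristic equation r² - 4r + 8 = 0 has discriminant (-4)² - 4·(8) = -16 < 0, so r = 2 ± 2i.
Hence u_h = C1*cos(2*x)*exp(2*x) + C2*exp(2*x)*sin(2*x).
Try u_p = A*exp(-3*x). Substituting into the equation and dividing by exp(-3*x) gives A = 7/29, so u_p = 7*exp(-3*x)/29.
General solution: u = 7*exp(-3*x)/29 + C1*cos(2*x)*exp(2*x) + C2*exp(2*x)*sin(2*x).
Apply the initial conditions: u(0) = 7/29 + C1 = 5 and u'(0) = -21/29 + 2*C1 + 2*C2 = -3. Solving gives C1 = 138/29, C2 = -171/29.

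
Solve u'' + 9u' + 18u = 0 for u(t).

u = C1*exp(-6*t) + C2*exp(-3*t)

Characteristic equation r² + 9r + 18 = 0 factors as (r + 6)(r + 3) = 0, so r = -6, -3.
Hence u_h = C1*exp(-6*t) + C2*exp(-3*t).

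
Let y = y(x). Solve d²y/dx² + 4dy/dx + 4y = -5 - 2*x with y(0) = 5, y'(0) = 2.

Characteristic equation r² + 4r + 4 = 0 has discriminant (4)² - 4·(4) = 0, so r = -2 is a repeated root.
Hence y_h = (C1 + C2*x)*exp(-2*x).
For the particular solution try y_p = A0 + A1*x. Substituting and matching coefficients of each power of x gives A0 = -3/4, A1 = -1/2, so y_p = -3/4 - x/2.
General solution: y = -3/4 - x/2 + C1*exp(-2*x) + C2*x*exp(-2*x).
Apply the initial conditions: y(0) = -3/4 + C1 = 5 and y'(0) = -1/2 + C2 - 2*C1 = 2. Solving gives C1 = 23/4, C2 = 14.

y = -3/4 - x/2 + 23*exp(-2*x)/4 + 14*x*exp(-2*x)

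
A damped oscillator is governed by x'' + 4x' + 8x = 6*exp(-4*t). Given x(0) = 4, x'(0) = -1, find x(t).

x = 3*exp(-4*t)/4 + 13*cos(2*t)*exp(-2*t)/4 + 17*exp(-2*t)*sin(2*t)/4

Characteristic equation r² + 4r + 8 = 0 has discriminant (4)² - 4·(8) = -16 < 0, so r = -2 ± 2i.
Hence x_h = C1*cos(2*t)*exp(-2*t) + C2*exp(-2*t)*sin(2*t).
Try x_p = A*exp(-4*t). Substituting into the equation and dividing by exp(-4*t) gives A = 3/4, so x_p = 3*exp(-4*t)/4.
General solution: x = 3*exp(-4*t)/4 + C1*cos(2*t)*exp(-2*t) + C2*exp(-2*t)*sin(2*t).
Apply the initial conditions: x(0) = 3/4 + C1 = 4 and x'(0) = -3 - 2*C1 + 2*C2 = -1. Solving gives C1 = 13/4, C2 = 17/4.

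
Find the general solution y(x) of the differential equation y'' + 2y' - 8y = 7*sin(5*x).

Characteristic equation r² + 2r - 8 = 0 factors as (r - 2)(r + 4) = 0, so r = 2, -4.
Hence y_h = C1*exp(2*x) + C2*exp(-4*x).
Try y_p = A*cos(5*x) + B*sin(5*x). Substituting and equating the coefficients of cos(5x) and sin(5x) gives A = -70/1189, B = -231/1189, so y_p = -231*sin(5*x)/1189 - 70*cos(5*x)/1189.

y = -231*sin(5*x)/1189 - 70*cos(5*x)/1189 + C1*exp(2*x) + C2*exp(-4*x)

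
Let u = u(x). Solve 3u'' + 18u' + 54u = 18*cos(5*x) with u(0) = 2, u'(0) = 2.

u = -42*cos(5*x)/949 + 180*sin(5*x)/949 + 1940*cos(3*x)*exp(-3*x)/949 + 6818*exp(-3*x)*sin(3*x)/2847

Divide through by 3: u'' + 6u' + 18u = 6*cos(5*x).
Characteristic equation r² + 6r + 18 = 0 has discriminant (6)² - 4·(18) = -36 < 0, so r = -3 ± 3i.
Hence u_h = C1*cos(3*x)*exp(-3*x) + C2*exp(-3*x)*sin(3*x).
Try u_p = A*cos(5*x) + B*sin(5*x). Substituting and equating the coefficients of cos(5x) and sin(5x) gives A = -42/949, B = 180/949, so u_p = -42*cos(5*x)/949 + 180*sin(5*x)/949.
General solution: u = -42*cos(5*x)/949 + 180*sin(5*x)/949 + C1*cos(3*x)*exp(-3*x) + C2*exp(-3*x)*sin(3*x).
Apply the initial conditions: u(0) = -42/949 + C1 = 2 and u'(0) = 900/949 - 3*C1 + 3*C2 = 2. Solving gives C1 = 1940/949, C2 = 6818/2847.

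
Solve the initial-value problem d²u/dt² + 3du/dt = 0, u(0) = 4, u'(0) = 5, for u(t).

Characteristic equation r² + 3r = 0 factors as (r + 3)r = 0, so r = -3, 0.
Hence u_h = C1*exp(-3*t) + C2.
Apply the initial conditions: u(0) = C1 + C2 = 4 and u'(0) = -3*C1 = 5. Solving gives C1 = -5/3, C2 = 17/3.

u = 17/3 - 5*exp(-3*t)/3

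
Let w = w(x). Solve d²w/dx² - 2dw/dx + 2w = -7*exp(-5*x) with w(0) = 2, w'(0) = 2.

Characteristic equation r² - 2r + 2 = 0 has discriminant (-2)² - 4·(2) = -4 < 0, so r = 1 ± i.
Hence w_h = C1*cos(x)*exp(x) + C2*exp(x)*sin(x).
Try w_p = A*exp(-5*x). Substituting into the equation and dividing by exp(-5*x) gives A = -7/37, so w_p = -7*exp(-5*x)/37.
General solution: w = -7*exp(-5*x)/37 + C1*cos(x)*exp(x) + C2*exp(x)*sin(x).
Apply the initial conditions: w(0) = -7/37 + C1 = 2 and w'(0) = 35/37 + C1 + C2 = 2. Solving gives C1 = 81/37, C2 = -42/37.

w = -7*exp(-5*x)/37 - 42*exp(x)*sin(x)/37 + 81*cos(x)*exp(x)/37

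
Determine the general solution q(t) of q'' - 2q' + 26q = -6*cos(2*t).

q = -33*cos(2*t)/125 + 6*sin(2*t)/125 + C1*cos(5*t)*exp(t) + C2*exp(t)*sin(5*t)

Characteristic equation r² - 2r + 26 = 0 has discriminant (-2)² - 4·(26) = -100 < 0, so r = 1 ± 5i.
Hence q_h = C1*cos(5*t)*exp(t) + C2*exp(t)*sin(5*t).
Try q_p = A*cos(2*t) + B*sin(2*t). Substituting and equating the coefficients of cos(2t) and sin(2t) gives A = -33/125, B = 6/125, so q_p = -33*cos(2*t)/125 + 6*sin(2*t)/125.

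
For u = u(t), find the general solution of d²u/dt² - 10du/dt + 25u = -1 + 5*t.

u = 1/25 + t/5 + C1*exp(5*t) + C2*t*exp(5*t)

Characteristic equation r² - 10r + 25 = 0 has discriminant (-10)² - 4·(25) = 0, so r = 5 is a repeated root.
Hence u_h = (C1 + C2*t)*exp(5*t).
For the particular solution try u_p = A0 + A1*t. Substituting and matching coefficients of each power of t gives A0 = 1/25, A1 = 1/5, so u_p = 1/25 + t/5.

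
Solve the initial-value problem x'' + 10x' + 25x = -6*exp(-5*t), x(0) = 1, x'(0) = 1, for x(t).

Characteristic equation r² + 10r + 25 = 0 has discriminant (10)² - 4·(25) = 0, so r = -5 is a repeated root.
Hence x_h = (C1 + C2*t)*exp(-5*t).
Since exp(-5*t) solves the homogeneous equation (r = -5 is a root of multiplicity 2), multiply the trial by t^2. Try x_p = A*t^2*exp(-5*t). Substituting into the equation and dividing by exp(-5*t) gives A = -3, so x_p = -3*t^2*exp(-5*t).
General solution: x = C1*exp(-5*t) - 3*t^2*exp(-5*t) + C2*t*exp(-5*t).
Apply the initial conditions: x(0) = C1 = 1 and x'(0) = C2 - 5*C1 = 1. Solving gives C1 = 1, C2 = 6.

x = -3*t**2*exp(-5*t) + 6*t*exp(-5*t) + exp(-5*t)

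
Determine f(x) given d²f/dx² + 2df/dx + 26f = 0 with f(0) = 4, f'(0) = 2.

Characteristic equation r² + 2r + 26 = 0 has discriminant (2)² - 4·(26) = -100 < 0, so r = -1 ± 5i.
Hence f_h = C1*cos(5*x)*exp(-x) + C2*exp(-x)*sin(5*x).
Apply the initial conditions: f(0) = C1 = 4 and f'(0) = -C1 + 5*C2 = 2. Solving gives C1 = 4, C2 = 6/5.

f = 4*cos(5*x)*exp(-x) + 6*exp(-x)*sin(5*x)/5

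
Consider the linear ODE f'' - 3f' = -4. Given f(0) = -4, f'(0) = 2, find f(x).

f = -38/9 + 2*exp(3*x)/9 + 4*x/3

Characteristic equation r² - 3r = 0 factors as (r - 3)r = 0, so r = 3, 0.
Hence f_h = C1*exp(3*x) + C2.
Since 0 is a characteristic root (multiplicity 1), multiply the polynomial trial by x: try f_p = A0*x. Substituting and matching coefficients of each power of x gives A0 = 4/3, so f_p = 4*x/3.
General solution: f = C2 + 4*x/3 + C1*exp(3*x).
Apply the initial conditions: f(0) = C1 + C2 = -4 and f'(0) = 4/3 + 3*C1 = 2. Solving gives C1 = 2/9, C2 = -38/9.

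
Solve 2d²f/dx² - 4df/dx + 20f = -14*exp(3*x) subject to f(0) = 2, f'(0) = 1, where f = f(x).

Divide through by 2: f'' - 2f' + 10f = -7*exp(3*x).
Characteristic equation r² - 2r + 10 = 0 has discriminant (-2)² - 4·(10) = -36 < 0, so r = 1 ± 3i.
Hence f_h = C1*cos(3*x)*exp(x) + C2*exp(x)*sin(3*x).
Try f_p = A*exp(3*x). Substituting into the equation and dividing by exp(3*x) gives A = -7/13, so f_p = -7*exp(3*x)/13.
General solution: f = -7*exp(3*x)/13 + C1*cos(3*x)*exp(x) + C2*exp(x)*sin(3*x).
Apply the initial conditions: f(0) = -7/13 + C1 = 2 and f'(0) = -21/13 + C1 + 3*C2 = 1. Solving gives C1 = 33/13, C2 = 1/39.

f = -7*exp(3*x)/13 + exp(x)*sin(3*x)/39 + 33*cos(3*x)*exp(x)/13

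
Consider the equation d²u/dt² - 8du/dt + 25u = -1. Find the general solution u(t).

Characteristic equation r² - 8r + 25 = 0 has discriminant (-8)² - 4·(25) = -36 < 0, so r = 4 ± 3i.
Hence u_h = C1*cos(3*t)*exp(4*t) + C2*exp(4*t)*sin(3*t).
For the particular solution try u_p = A0. Substituting and matching coefficients of each power of t gives A0 = -1/25, so u_p = -1/25.

u = -1/25 + C1*cos(3*t)*exp(4*t) + C2*exp(4*t)*sin(3*t)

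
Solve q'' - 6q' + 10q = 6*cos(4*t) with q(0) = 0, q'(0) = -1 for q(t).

Characteristic equation r² - 6r + 10 = 0 has discriminant (-6)² - 4·(10) = -4 < 0, so r = 3 ± i.
Hence q_h = C1*cos(t)*exp(3*t) + C2*exp(3*t)*sin(t).
Try q_p = A*cos(4*t) + B*sin(4*t). Substituting and equating the coefficients of cos(4t) and sin(4t) gives A = -1/17, B = -4/17, so q_p = -4*sin(4*t)/17 - cos(4*t)/17.
General solution: q = -4*sin(4*t)/17 - cos(4*t)/17 + C1*cos(t)*exp(3*t) + C2*exp(3*t)*sin(t).
Apply the initial conditions: q(0) = -1/17 + C1 = 0 and q'(0) = -16/17 + C2 + 3*C1 = -1. Solving gives C1 = 1/17, C2 = -4/17.

q = -4*sin(4*t)/17 - cos(4*t)/17 - 4*exp(3*t)*sin(t)/17 + cos(t)*exp(3*t)/17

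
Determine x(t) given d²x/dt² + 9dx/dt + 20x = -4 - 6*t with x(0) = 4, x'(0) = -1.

x = -13/200 - 389*exp(-5*t)/25 - 3*t/10 + 157*exp(-4*t)/8

Characteristic equation r² + 9r + 20 = 0 factors as (r + 4)(r + 5) = 0, so r = -4, -5.
Hence x_h = C1*exp(-4*t) + C2*exp(-5*t).
For the particular solution try x_p = A0 + A1*t. Substituting and matching coefficients of each power of t gives A0 = -13/200, A1 = -3/10, so x_p = -13/200 - 3*t/10.
General solution: x = -13/200 - 3*t/10 + C1*exp(-4*t) + C2*exp(-5*t).
Apply the initial conditions: x(0) = -13/200 + C1 + C2 = 4 and x'(0) = -3/10 - 5*C2 - 4*C1 = -1. Solving gives C1 = 157/8, C2 = -389/25.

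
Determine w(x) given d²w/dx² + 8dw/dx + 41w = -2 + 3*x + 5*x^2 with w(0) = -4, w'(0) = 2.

w = -4116/68921 + 5*x**2/41 + 43*x/1681 - 950193*exp(-4*x)*sin(5*x)/344605 - 271568*cos(5*x)*exp(-4*x)/68921

Characteristic equation r² + 8r + 41 = 0 has discriminant (8)² - 4·(41) = -100 < 0, so r = -4 ± 5i.
Hence w_h = C1*cos(5*x)*exp(-4*x) + C2*exp(-4*x)*sin(5*x).
For the particular solution try w_p = A0 + A1*x + A2*x^2. Substituting and matching coefficients of each power of x gives A0 = -4116/68921, A1 = 43/1681, A2 = 5/41, so w_p = -4116/68921 + 5*x^2/41 + 43*x/1681.
General solution: w = -4116/68921 + 5*x^2/41 + 43*x/1681 + C1*cos(5*x)*exp(-4*x) + C2*exp(-4*x)*sin(5*x).
Apply the initial conditions: w(0) = -4116/68921 + C1 = -4 and w'(0) = 43/1681 - 4*C1 + 5*C2 = 2. Solving gives C1 = -271568/68921, C2 = -950193/344605.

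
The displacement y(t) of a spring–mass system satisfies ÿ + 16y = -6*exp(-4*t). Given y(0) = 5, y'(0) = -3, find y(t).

Characteristic equation r² + 16 = 0 has discriminant (0)² - 4·(16) = -64 < 0, so r = ± 4i.
Hence y_h = C1*cos(4*t) + C2*sin(4*t).
Try y_p = A*exp(-4*t). Substituting into the equation and dividing by exp(-4*t) gives A = -3/16, so y_p = -3*exp(-4*t)/16.
General solution: y = -3*exp(-4*t)/16 + C1*cos(4*t) + C2*sin(4*t).
Apply the initial conditions: y(0) = -3/16 + C1 = 5 and y'(0) = 3/4 + 4*C2 = -3. Solving gives C1 = 83/16, C2 = -15/16.

y = -15*sin(4*t)/16 - 3*exp(-4*t)/16 + 83*cos(4*t)/16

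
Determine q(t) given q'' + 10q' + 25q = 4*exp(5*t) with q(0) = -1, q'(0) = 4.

Characteristic equation r² + 10r + 25 = 0 has discriminant (10)² - 4·(25) = 0, so r = -5 is a repeated root.
Hence q_h = (C1 + C2*t)*exp(-5*t).
Try q_p = A*exp(5*t). Substituting into the equation and dividing by exp(5*t) gives A = 1/25, so q_p = exp(5*t)/25.
General solution: q = exp(5*t)/25 + C1*exp(-5*t) + C2*t*exp(-5*t).
Apply the initial conditions: q(0) = 1/25 + C1 = -1 and q'(0) = 1/5 + C2 - 5*C1 = 4. Solving gives C1 = -26/25, C2 = -7/5.

q = -26*exp(-5*t)/25 + exp(5*t)/25 - 7*t*exp(-5*t)/5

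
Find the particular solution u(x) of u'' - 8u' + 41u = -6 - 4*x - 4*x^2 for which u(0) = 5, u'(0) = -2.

u = -11582/68921 - 228*x/1681 - 4*x**2/41 - 1553242*exp(4*x)*sin(5*x)/344605 + 356187*cos(5*x)*exp(4*x)/68921

Characteristic equation r² - 8r + 41 = 0 has discriminant (-8)² - 4·(41) = -100 < 0, so r = 4 ± 5i.
Hence u_h = C1*cos(5*x)*exp(4*x) + C2*exp(4*x)*sin(5*x).
For the particular solution try u_p = A0 + A1*x + A2*x^2. Substituting and matching coefficients of each power of x gives A0 = -11582/68921, A1 = -228/1681, A2 = -4/41, so u_p = -11582/68921 - 228*x/1681 - 4*x^2/41.
General solution: u = -11582/68921 - 228*x/1681 - 4*x^2/41 + C1*cos(5*x)*exp(4*x) + C2*exp(4*x)*sin(5*x).
Apply the initial conditions: u(0) = -11582/68921 + C1 = 5 and u'(0) = -228/1681 + 4*C1 + 5*C2 = -2. Solving gives C1 = 356187/68921, C2 = -1553242/344605.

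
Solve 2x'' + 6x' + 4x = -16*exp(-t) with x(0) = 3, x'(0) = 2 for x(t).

x = -13*exp(-2*t) + 16*exp(-t) - 8*t*exp(-t)

Divide through by 2: x'' + 3x' + 2x = -8*exp(-t).
Characteristic equation r² + 3r + 2 = 0 factors as (r + 2)(r + 1) = 0, so r = -2, -1.
Hence x_h = C1*exp(-2*t) + C2*exp(-t).
Since exp(-t) solves the homogeneous equation (r = -1 is a root of multiplicity 1), multiply the trial by t. Try x_p = A*t*exp(-t). Substituting into the equation and dividing by exp(-t) gives A = -8, so x_p = -8*t*exp(-t).
General solution: x = C1*exp(-2*t) + C2*exp(-t) - 8*t*exp(-t).
Apply the initial conditions: x(0) = C1 + C2 = 3 and x'(0) = -8 - C2 - 2*C1 = 2. Solving gives C1 = -13, C2 = 16.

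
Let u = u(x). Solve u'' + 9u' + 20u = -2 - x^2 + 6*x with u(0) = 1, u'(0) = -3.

u = -1001/4000 - 207*exp(-5*x)/125 - x**2/20 + 69*x/200 + 93*exp(-4*x)/32

Characteristic equation r² + 9r + 20 = 0 factors as (r + 5)(r + 4) = 0, so r = -5, -4.
Hence u_h = C1*exp(-5*x) + C2*exp(-4*x).
For the particular solution try u_p = A0 + A1*x + A2*x^2. Substituting and matching coefficients of each power of x gives A0 = -1001/4000, A1 = 69/200, A2 = -1/20, so u_p = -1001/4000 - x^2/20 + 69*x/200.
General solution: u = -1001/4000 - x^2/20 + 69*x/200 + C1*exp(-5*x) + C2*exp(-4*x).
Apply the initial conditions: u(0) = -1001/4000 + C1 + C2 = 1 and u'(0) = 69/200 - 5*C1 - 4*C2 = -3. Solving gives C1 = -207/125, C2 = 93/32.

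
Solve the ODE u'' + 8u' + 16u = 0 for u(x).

u = C1*exp(-4*x) + C2*x*exp(-4*x)

Characteristic equation r² + 8r + 16 = 0 has discriminant (8)² - 4·(16) = 0, so r = -4 is a repeated root.
Hence u_h = (C1 + C2*x)*exp(-4*x).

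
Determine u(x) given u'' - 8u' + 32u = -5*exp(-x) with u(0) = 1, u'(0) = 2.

Characteristic equation r² - 8r + 32 = 0 has discriminant (-8)² - 4·(32) = -64 < 0, so r = 4 ± 4i.
Hence u_h = C1*cos(4*x)*exp(4*x) + C2*exp(4*x)*sin(4*x).
Try u_p = A*exp(-x). Substituting into the equation and dividing by exp(-x) gives A = -5/41, so u_p = -5*exp(-x)/41.
General solution: u = -5*exp(-x)/41 + C1*cos(4*x)*exp(4*x) + C2*exp(4*x)*sin(4*x).
Apply the initial conditions: u(0) = -5/41 + C1 = 1 and u'(0) = 5/41 + 4*C1 + 4*C2 = 2. Solving gives C1 = 46/41, C2 = -107/164.

u = -5*exp(-x)/41 - 107*exp(4*x)*sin(4*x)/164 + 46*cos(4*x)*exp(4*x)/41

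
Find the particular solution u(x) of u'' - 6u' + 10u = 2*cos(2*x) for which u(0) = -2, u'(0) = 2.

u = -2*sin(2*x)/15 + cos(2*x)/15 - 31*cos(x)*exp(3*x)/15 + 127*exp(3*x)*sin(x)/15

Characteristic equation r² - 6r + 10 = 0 has discriminant (-6)² - 4·(10) = -4 < 0, so r = 3 ± i.
Hence u_h = C1*cos(x)*exp(3*x) + C2*exp(3*x)*sin(x).
Try u_p = A*cos(2*x) + B*sin(2*x). Substituting and equating the coefficients of cos(2x) and sin(2x) gives A = 1/15, B = -2/15, so u_p = -2*sin(2*x)/15 + cos(2*x)/15.
General solution: u = -2*sin(2*x)/15 + cos(2*x)/15 + C1*cos(x)*exp(3*x) + C2*exp(3*x)*sin(x).
Apply the initial conditions: u(0) = 1/15 + C1 = -2 and u'(0) = -4/15 + C2 + 3*C1 = 2. Solving gives C1 = -31/15, C2 = 127/15.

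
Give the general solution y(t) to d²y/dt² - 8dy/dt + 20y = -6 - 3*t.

Characteristic equation r² - 8r + 20 = 0 has discriminant (-8)² - 4·(20) = -16 < 0, so r = 4 ± 2i.
Hence y_h = C1*cos(2*t)*exp(4*t) + C2*exp(4*t)*sin(2*t).
For the particular solution try y_p = A0 + A1*t. Substituting and matching coefficients of each power of t gives A0 = -9/25, A1 = -3/20, so y_p = -9/25 - 3*t/20.

y = -9/25 - 3*t/20 + C1*cos(2*t)*exp(4*t) + C2*exp(4*t)*sin(2*t)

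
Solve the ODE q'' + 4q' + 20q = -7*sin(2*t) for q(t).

q = -7*sin(2*t)/20 + 7*cos(2*t)/40 + C1*cos(4*t)*exp(-2*t) + C2*exp(-2*t)*sin(4*t)

Characteristic equation r² + 4r + 20 = 0 has discriminant (4)² - 4·(20) = -64 < 0, so r = -2 ± 4i.
Hence q_h = C1*cos(4*t)*exp(-2*t) + C2*exp(-2*t)*sin(4*t).
Try q_p = A*cos(2*t) + B*sin(2*t). Substituting and equating the coefficients of cos(2t) and sin(2t) gives A = 7/40, B = -7/20, so q_p = -7*sin(2*t)/20 + 7*cos(2*t)/40.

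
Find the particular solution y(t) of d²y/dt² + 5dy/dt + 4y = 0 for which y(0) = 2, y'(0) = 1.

y = -exp(-4*t) + 3*exp(-t)

Characteristic equation r² + 5r + 4 = 0 factors as (r + 1)(r + 4) = 0, so r = -1, -4.
Hence y_h = C1*exp(-t) + C2*exp(-4*t).
Apply the initial conditions: y(0) = C1 + C2 = 2 and y'(0) = -C1 - 4*C2 = 1. Solving gives C1 = 3, C2 = -1.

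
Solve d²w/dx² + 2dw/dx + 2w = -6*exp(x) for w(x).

w = -6*exp(x)/5 + C1*cos(x)*exp(-x) + C2*exp(-x)*sin(x)

Characteristic equation r² + 2r + 2 = 0 has discriminant (2)² - 4·(2) = -4 < 0, so r = -1 ± i.
Hence w_h = C1*cos(x)*exp(-x) + C2*exp(-x)*sin(x).
Try w_p = A*exp(x). Substituting into the equation and dividing by exp(x) gives A = -6/5, so w_p = -6*exp(x)/5.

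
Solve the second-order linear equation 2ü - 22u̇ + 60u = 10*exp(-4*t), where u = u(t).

u = exp(-4*t)/18 + C1*exp(6*t) + C2*exp(5*t)

Divide through by 2: u'' - 11u' + 30u = 5*exp(-4*t).
Characteristic equation r² - 11r + 30 = 0 factors as (r - 6)(r - 5) = 0, so r = 6, 5.
Hence u_h = C1*exp(6*t) + C2*exp(5*t).
Try u_p = A*exp(-4*t). Substituting into the equation and dividing by exp(-4*t) gives A = 1/18, so u_p = exp(-4*t)/18.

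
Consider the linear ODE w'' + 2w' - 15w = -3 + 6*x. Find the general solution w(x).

Characteristic equation r² + 2r - 15 = 0 factors as (r + 5)(r - 3) = 0, so r = -5, 3.
Hence w_h = C1*exp(-5*x) + C2*exp(3*x).
For the particular solution try w_p = A0 + A1*x. Substituting and matching coefficients of each power of x gives A0 = 11/75, A1 = -2/5, so w_p = 11/75 - 2*x/5.

w = 11/75 - 2*x/5 + C1*exp(-5*x) + C2*exp(3*x)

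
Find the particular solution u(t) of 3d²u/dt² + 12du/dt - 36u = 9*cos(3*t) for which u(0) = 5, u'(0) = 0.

Divide through by 3: u'' + 4u' - 12u = 3*cos(3*t).
Characteristic equation r² + 4r - 12 = 0 factors as (r - 2)(r + 6) = 0, so r = 2, -6.
Hence u_h = C1*exp(2*t) + C2*exp(-6*t).
Try u_p = A*cos(3*t) + B*sin(3*t). Substituting and equating the coefficients of cos(3t) and sin(3t) gives A = -7/65, B = 4/65, so u_p = -7*cos(3*t)/65 + 4*sin(3*t)/65.
General solution: u = -7*cos(3*t)/65 + 4*sin(3*t)/65 + C1*exp(2*t) + C2*exp(-6*t).
Apply the initial conditions: u(0) = -7/65 + C1 + C2 = 5 and u'(0) = 12/65 - 6*C2 + 2*C1 = 0. Solving gives C1 = 99/26, C2 = 13/10.

u = -7*cos(3*t)/65 + 4*sin(3*t)/65 + 13*exp(-6*t)/10 + 99*exp(2*t)/26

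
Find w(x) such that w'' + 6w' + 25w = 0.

w = C1*cos(4*x)*exp(-3*x) + C2*exp(-3*x)*sin(4*x)

Characteristic equation r² + 6r + 25 = 0 has discriminant (6)² - 4·(25) = -64 < 0, so r = -3 ± 4i.
Hence w_h = C1*cos(4*x)*exp(-3*x) + C2*exp(-3*x)*sin(4*x).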